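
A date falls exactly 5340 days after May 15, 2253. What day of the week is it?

May 15, 2253 is a Sunday.
5340 mod 7 = 6, so 5340 days after a Sunday is Sunday + 6 = Saturday.

Saturday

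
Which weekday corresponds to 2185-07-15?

Friday

Doomsday rule: the anchor day for the 2100s is Sunday. For year 85: 85÷12 = 7 r 1, and 1÷4 = 0, so 7+1+0 = 8.
Sunday + 8 ≡ Monday — that's 2185's doomsday.
In July the doomsday date is Jul 11.
Jul 15 is 4 days after Jul 11; 4 mod 7 = 4, so Monday + 4 = Friday.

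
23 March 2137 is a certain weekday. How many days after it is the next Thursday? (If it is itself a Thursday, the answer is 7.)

5

Mar 23, 2137 is a Saturday.
From Saturday to the next Thursday is 5 days.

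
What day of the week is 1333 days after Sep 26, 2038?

Sep 26, 2038 is a Sunday.
1333 mod 7 = 3, so 1333 days after a Sunday is Sunday + 3 = Wednesday.

Wednesday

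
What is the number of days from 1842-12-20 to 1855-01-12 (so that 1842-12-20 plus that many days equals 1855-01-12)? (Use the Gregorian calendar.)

4406

Dec 20, 1842 → Dec 20, 1843: 365 days.
Dec 20, 1843 → Dec 20, 1844: 366 days (Feb 29, 1844 is in that span).
Dec 20, 1844 → Dec 20, 1845: 365 days.
Dec 20, 1845 → Dec 20, 1846: 365 days.
Dec 20, 1846 → Dec 20, 1847: 365 days.
Dec 20, 1847 → Dec 20, 1848: 366 days (Feb 29, 1848 is in that span).
Dec 20, 1848 → Dec 20, 1849: 365 days.
Dec 20, 1849 → Dec 20, 1850: 365 days.
Dec 20, 1850 → Dec 20, 1851: 365 days.
Dec 20, 1851 → Dec 20, 1852: 366 days (Feb 29, 1852 is in that span).
Dec 20, 1852 → Dec 20, 1853: 365 days.
Dec 20, 1853 → Jan 20, 1854: 31 days (December has 31).
Jan 20, 1854 → Feb 20, 1854: 31 days (January has 31).
Feb 20, 1854 → Mar 20, 1854: 28 days (February has 28).
Mar 20, 1854 → Apr 20, 1854: 31 days (March has 31).
Apr 20, 1854 → May 20, 1854: 30 days (April has 30).
May 20, 1854 → Jun 20, 1854: 31 days (May has 31).
Jun 20, 1854 → Jul 20, 1854: 30 days (June has 30).
Jul 20, 1854 → Aug 20, 1854: 31 days (July has 31).
Aug 20, 1854 → Sep 20, 1854: 31 days (August has 31).
Sep 20, 1854 → Oct 20, 1854: 30 days (September has 30).
Oct 20, 1854 → Nov 20, 1854: 31 days (October has 31).
Nov 20, 1854 → Dec 20, 1854: 30 days (November has 30).
Dec 20, 1854 → Jan 12, 1855: 23 days.
Total: 4406 days.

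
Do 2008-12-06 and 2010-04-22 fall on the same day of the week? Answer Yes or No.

From Dec 6, 2008 to Apr 22, 2010 is 502 days.
502 mod 7 = 5, so they are different weekdays.
(Dec 6, 2008 is a Saturday; Apr 22, 2010 is a Thursday.)

No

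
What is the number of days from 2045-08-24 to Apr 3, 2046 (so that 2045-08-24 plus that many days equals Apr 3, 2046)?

222

Aug 24, 2045 → Sep 24, 2045: 31 days (August has 31).
Sep 24, 2045 → Oct 24, 2045: 30 days (September has 30).
Oct 24, 2045 → Nov 24, 2045: 31 days (October has 31).
Nov 24, 2045 → Dec 24, 2045: 30 days (November has 30).
Dec 24, 2045 → Jan 24, 2046: 31 days (December has 31).
Jan 24, 2046 → Feb 24, 2046: 31 days (January has 31).
Feb 24, 2046 → Mar 24, 2046: 28 days (February has 28).
Mar 24, 2046 → Apr 3, 2046: 10 days.
Total: 222 days.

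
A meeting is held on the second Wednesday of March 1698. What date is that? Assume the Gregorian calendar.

March 1, 1698 is a Saturday.
The first Wednesday is therefore March 5 (4 days later).
The second Wednesday is 5 + 1×7 = March 12.

March 12, 1698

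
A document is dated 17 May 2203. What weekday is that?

Tuesday

Doomsday rule: the anchor day for the 2200s is Friday. For year 03: 3÷12 = 0 r 3, and 3÷4 = 0, so 0+3+0 = 3.
Friday + 3 ≡ Monday — that's 2203's doomsday.
In May the doomsday date is May 9.
May 17 is 8 days after May 9; 8 mod 7 = 1, so Monday + 1 = Tuesday.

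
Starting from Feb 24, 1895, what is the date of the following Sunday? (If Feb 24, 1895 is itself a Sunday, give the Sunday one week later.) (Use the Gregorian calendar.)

Feb 24, 1895 is a Sunday.
From Sunday to the next Sunday is 7 days.
Feb 24, 1895 + 7 = Mar 3, 1895.

March 3, 1895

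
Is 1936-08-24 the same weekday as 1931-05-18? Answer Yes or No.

From May 18, 1931 to Aug 24, 1936 is 1925 days.
1925 mod 7 = 0, so they are the same weekday.
(May 18, 1931 is a Monday; Aug 24, 1936 is a Monday.)

Yes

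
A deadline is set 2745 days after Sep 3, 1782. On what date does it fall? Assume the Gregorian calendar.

+365 (one year) → Sep 3, 1783 (2380 left).
+366 (one year; includes Feb 29, 1784) → Sep 3, 1784 (2014 left).
+365 (one year) → Sep 3, 1785 (1649 left).
+365 (one year) → Sep 3, 1786 (1284 left).
+365 (one year) → Sep 3, 1787 (919 left).
+366 (one year; includes Feb 29, 1788) → Sep 3, 1788 (553 left).
+365 (one year) → Sep 3, 1789 (188 left).
Sep has 30 days: +28 → Oct 1, 1789 (160 left).
Oct has 31 days: +31 → Nov 1, 1789 (129 left).
Nov has 30 days: +30 → Dec 1, 1789 (99 left).
Dec has 31 days: +31 → Jan 1, 1790 (68 left).
Jan has 31 days: +31 → Feb 1, 1790 (37 left).
Feb has 28 days: +28 → Mar 1, 1790 (9 left).
+9 → Mar 10, 1790.

March 10, 1790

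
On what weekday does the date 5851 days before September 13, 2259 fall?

Wednesday

Sep 13, 2259 is a Tuesday.
5851 mod 7 = 6, so 5851 days before a Tuesday is Tuesday − 6 = Wednesday.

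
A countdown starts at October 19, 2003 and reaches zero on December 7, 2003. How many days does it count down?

Oct 19, 2003 → Nov 19, 2003: 31 days (October has 31).
Nov 19, 2003 → Dec 7, 2003: 18 days.
Total: 49 days.

49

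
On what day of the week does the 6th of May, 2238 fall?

Sunday

Doomsday rule: the anchor day for the 2200s is Friday. For year 38: 38÷12 = 3 r 2, and 2÷4 = 0, so 3+2+0 = 5.
Friday + 5 ≡ Wednesday — that's 2238's doomsday.
In May the doomsday date is May 9.
May 6 is 3 days before May 9; 3 mod 7 = 3, so Wednesday − 3 = Sunday.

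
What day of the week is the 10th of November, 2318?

Sunday

Doomsday rule: the anchor day for the 2300s is Wednesday. For year 18: 18÷12 = 1 r 6, and 6÷4 = 1, so 1+6+1 = 8.
Wednesday + 8 ≡ Thursday — that's 2318's doomsday.
In November the doomsday date is Nov 7.
Nov 10 is 3 days after Nov 7; 3 mod 7 = 3, so Thursday + 3 = Sunday.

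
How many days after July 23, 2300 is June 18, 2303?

Jul 23, 2300 → Jul 23, 2301: 365 days.
Jul 23, 2301 → Jul 23, 2302: 365 days.
Jul 23, 2302 → Aug 23, 2302: 31 days (July has 31).
Aug 23, 2302 → Sep 23, 2302: 31 days (August has 31).
Sep 23, 2302 → Oct 23, 2302: 30 days (September has 30).
Oct 23, 2302 → Nov 23, 2302: 31 days (October has 31).
Nov 23, 2302 → Dec 23, 2302: 30 days (November has 30).
Dec 23, 2302 → Jan 23, 2303: 31 days (December has 31).
Jan 23, 2303 → Feb 23, 2303: 31 days (January has 31).
Feb 23, 2303 → Mar 23, 2303: 28 days (February has 28).
Mar 23, 2303 → Apr 23, 2303: 31 days (March has 31).
Apr 23, 2303 → May 23, 2303: 30 days (April has 30).
May 23, 2303 → Jun 18, 2303: 26 days.
Total: 1060 days.

1060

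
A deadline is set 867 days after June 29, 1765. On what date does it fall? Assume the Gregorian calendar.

+365 (one year) → Jun 29, 1766 (502 left).
+365 (one year) → Jun 29, 1767 (137 left).
Jun has 30 days: +2 → Jul 1, 1767 (135 left).
Jul has 31 days: +31 → Aug 1, 1767 (104 left).
Aug has 31 days: +31 → Sep 1, 1767 (73 left).
Sep has 30 days: +30 → Oct 1, 1767 (43 left).
Oct has 31 days: +31 → Nov 1, 1767 (12 left).
+12 → Nov 13, 1767.

November 13, 1767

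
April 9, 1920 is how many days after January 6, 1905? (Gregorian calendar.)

Jan 6, 1905 → Jan 6, 1906: 365 days.
Jan 6, 1906 → Jan 6, 1907: 365 days.
Jan 6, 1907 → Jan 6, 1908: 365 days.
Jan 6, 1908 → Jan 6, 1909: 366 days (Feb 29, 1908 is in that span).
Jan 6, 1909 → Jan 6, 1910: 365 days.
Jan 6, 1910 → Jan 6, 1911: 365 days.
Jan 6, 1911 → Jan 6, 1912: 365 days.
Jan 6, 1912 → Jan 6, 1913: 366 days (Feb 29, 1912 is in that span).
Jan 6, 1913 → Jan 6, 1914: 365 days.
Jan 6, 1914 → Jan 6, 1915: 365 days.
Jan 6, 1915 → Jan 6, 1916: 365 days.
Jan 6, 1916 → Jan 6, 1917: 366 days (Feb 29, 1916 is in that span).
Jan 6, 1917 → Jan 6, 1918: 365 days.
Jan 6, 1918 → Jan 6, 1919: 365 days.
Jan 6, 1919 → Jan 6, 1920: 365 days.
Jan 6, 1920 → Feb 6, 1920: 31 days (January has 31).
Feb 6, 1920 → Mar 6, 1920: 29 days (February has 29).
Mar 6, 1920 → Apr 6, 1920: 31 days (March has 31).
Apr 6, 1920 → Apr 9, 1920: 3 days.
Total: 5572 days.

5572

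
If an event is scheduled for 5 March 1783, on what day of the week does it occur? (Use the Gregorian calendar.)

Doomsday rule: the anchor day for the 1700s is Sunday. For year 83: 83÷12 = 6 r 11, and 11÷4 = 2, so 6+11+2 = 19.
Sunday + 19 ≡ Friday — that's 1783's doomsday.
In March the doomsday date is Mar 14.
Mar 5 is 9 days before Mar 14; 9 mod 7 = 2, so Friday − 2 = Wednesday.

Wednesday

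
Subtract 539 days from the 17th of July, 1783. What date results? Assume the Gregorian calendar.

−365 (one year) → Jul 17, 1782 (174 left).
−17 → Jun 30, 1782 (end of Jun, 30 days; 157 left).
−30 → May 31, 1782 (end of May, 31 days; 127 left).
−31 → Apr 30, 1782 (end of Apr, 30 days; 96 left).
−30 → Mar 31, 1782 (end of Mar, 31 days; 66 left).
−31 → Feb 28, 1782 (end of Feb, 28 days; 35 left).
−28 → Jan 31, 1782 (end of Jan, 31 days; 7 left).
−7 → Jan 24, 1782.

January 24, 1782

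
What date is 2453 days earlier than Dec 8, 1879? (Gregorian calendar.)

−365 (one year) → Dec 8, 1878 (2088 left).
−365 (one year) → Dec 8, 1877 (1723 left).
−365 (one year) → Dec 8, 1876 (1358 left).
−366 (one year; includes Feb 29, 1876) → Dec 8, 1875 (992 left).
−365 (one year) → Dec 8, 1874 (627 left).
−365 (one year) → Dec 8, 1873 (262 left).
−8 → Nov 30, 1873 (end of Nov, 30 days; 254 left).
−30 → Oct 31, 1873 (end of Oct, 31 days; 224 left).
−31 → Sep 30, 1873 (end of Sep, 30 days; 193 left).
−30 → Aug 31, 1873 (end of Aug, 31 days; 163 left).
−31 → Jul 31, 1873 (end of Jul, 31 days; 132 left).
−31 → Jun 30, 1873 (end of Jun, 30 days; 101 left).
−30 → May 31, 1873 (end of May, 31 days; 71 left).
−31 → Apr 30, 1873 (end of Apr, 30 days; 40 left).
−30 → Mar 31, 1873 (end of Mar, 31 days; 10 left).
−10 → Mar 21, 1873.

March 21, 1873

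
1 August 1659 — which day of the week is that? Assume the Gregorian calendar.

Friday

Doomsday rule: the anchor day for the 1600s is Tuesday. For year 59: 59÷12 = 4 r 11, and 11÷4 = 2, so 4+11+2 = 17.
Tuesday + 17 ≡ Friday — that's 1659's doomsday.
In August the doomsday date is Aug 8.
Aug 1 is 7 days before Aug 8; 7 mod 7 = 0, so Friday − 0 = Friday.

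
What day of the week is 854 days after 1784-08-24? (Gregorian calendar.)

First find the weekday of Aug 24, 1784. Doomsday rule: the anchor day for the 1700s is Sunday. For year 84: 84÷12 = 7 r 0, and 0÷4 = 0, so 7+0+0 = 7.
Sunday + 7 ≡ Sunday — that's 1784's doomsday.
In August the doomsday date is Aug 8.
Aug 24 is 16 days after Aug 8; 16 mod 7 = 2, so Sunday + 2 = Tuesday.
854 mod 7 = 0, so 854 days after a Tuesday is Tuesday + 0 = Tuesday.

Tuesday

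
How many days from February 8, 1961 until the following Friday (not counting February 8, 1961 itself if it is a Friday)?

Feb 8, 1961 is a Wednesday.
From Wednesday to the next Friday is 2 days.

2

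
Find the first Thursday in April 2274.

April 2, 2274

April 1, 2274 is a Wednesday.
The first Thursday is therefore April 2 (1 days later).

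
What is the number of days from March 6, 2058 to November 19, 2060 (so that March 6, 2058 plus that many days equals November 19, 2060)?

989

Mar 6, 2058 → Mar 6, 2059: 365 days.
Mar 6, 2059 → Mar 6, 2060: 366 days (Feb 29, 2060 is in that span).
Mar 6, 2060 → Apr 6, 2060: 31 days (March has 31).
Apr 6, 2060 → May 6, 2060: 30 days (April has 30).
May 6, 2060 → Jun 6, 2060: 31 days (May has 31).
Jun 6, 2060 → Jul 6, 2060: 30 days (June has 30).
Jul 6, 2060 → Aug 6, 2060: 31 days (July has 31).
Aug 6, 2060 → Sep 6, 2060: 31 days (August has 31).
Sep 6, 2060 → Oct 6, 2060: 30 days (September has 30).
Oct 6, 2060 → Nov 6, 2060: 31 days (October has 31).
Nov 6, 2060 → Nov 19, 2060: 13 days.
Total: 989 days.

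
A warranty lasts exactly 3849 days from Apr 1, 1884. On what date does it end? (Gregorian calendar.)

October 15, 1894

+365 (one year) → Apr 1, 1885 (3484 left).
+365 (one year) → Apr 1, 1886 (3119 left).
+365 (one year) → Apr 1, 1887 (2754 left).
+366 (one year; includes Feb 29, 1888) → Apr 1, 1888 (2388 left).
+365 (one year) → Apr 1, 1889 (2023 left).
+365 (one year) → Apr 1, 1890 (1658 left).
+365 (one year) → Apr 1, 1891 (1293 left).
+366 (one year; includes Feb 29, 1892) → Apr 1, 1892 (927 left).
+365 (one year) → Apr 1, 1893 (562 left).
+365 (one year) → Apr 1, 1894 (197 left).
Apr has 30 days: +30 → May 1, 1894 (167 left).
May has 31 days: +31 → Jun 1, 1894 (136 left).
Jun has 30 days: +30 → Jul 1, 1894 (106 left).
Jul has 31 days: +31 → Aug 1, 1894 (75 left).
Aug has 31 days: +31 → Sep 1, 1894 (44 left).
Sep has 30 days: +30 → Oct 1, 1894 (14 left).
+14 → Oct 15, 1894.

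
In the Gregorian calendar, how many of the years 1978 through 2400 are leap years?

Multiples of 4 in [1978,2400]: 106.
Of those, multiples of 100: 5 (not leap unless ÷400).
Multiples of 400: 2.
Leap years = 106 − 5 + 2 = 103.

103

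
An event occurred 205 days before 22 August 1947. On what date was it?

January 29, 1947

−22 → Jul 31, 1947 (end of Jul, 31 days; 183 left).
−31 → Jun 30, 1947 (end of Jun, 30 days; 152 left).
−30 → May 31, 1947 (end of May, 31 days; 122 left).
−31 → Apr 30, 1947 (end of Apr, 30 days; 91 left).
−30 → Mar 31, 1947 (end of Mar, 31 days; 61 left).
−31 → Feb 28, 1947 (end of Feb, 28 days; 30 left).
−28 → Jan 31, 1947 (end of Jan, 31 days; 2 left).
−2 → Jan 29, 1947.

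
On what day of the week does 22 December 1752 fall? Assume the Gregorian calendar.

Doomsday rule: the anchor day for the 1700s is Sunday. For year 52: 52÷12 = 4 r 4, and 4÷4 = 1, so 4+4+1 = 9.
Sunday + 9 ≡ Tuesday — that's 1752's doomsday.
In December the doomsday date is Dec 12.
Dec 22 is 10 days after Dec 12; 10 mod 7 = 3, so Tuesday + 3 = Friday.

Friday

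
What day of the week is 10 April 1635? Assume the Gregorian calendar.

Tuesday

Doomsday rule: the anchor day for the 1600s is Tuesday. For year 35: 35÷12 = 2 r 11, and 11÷4 = 2, so 2+11+2 = 15.
Tuesday + 15 ≡ Wednesday — that's 1635's doomsday.
In April the doomsday date is Apr 4.
Apr 10 is 6 days after Apr 4; 6 mod 7 = 6, so Wednesday + 6 = Tuesday.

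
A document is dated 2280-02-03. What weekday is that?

Doomsday rule: the anchor day for the 2200s is Friday. For year 80: 80÷12 = 6 r 8, and 8÷4 = 2, so 6+8+2 = 16.
Friday + 16 ≡ Sunday — that's 2280's doomsday.
In February the doomsday date is Feb 29 (2280 is a leap year (divisible by 4)).
Feb 3 is 26 days before Feb 29; 26 mod 7 = 5, so Sunday − 5 = Tuesday.

Tuesday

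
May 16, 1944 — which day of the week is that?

Tuesday

Doomsday rule: the anchor day for the 1900s is Wednesday. For year 44: 44÷12 = 3 r 8, and 8÷4 = 2, so 3+8+2 = 13.
Wednesday + 13 ≡ Tuesday — that's 1944's doomsday.
In May the doomsday date is May 9.
May 16 is 7 days after May 9; 7 mod 7 = 0, so Tuesday + 0 = Tuesday.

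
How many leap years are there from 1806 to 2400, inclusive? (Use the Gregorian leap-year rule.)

Multiples of 4 in [1806,2400]: 149.
Of those, multiples of 100: 6 (not leap unless ÷400).
Multiples of 400: 2.
Leap years = 149 − 6 + 2 = 145.

145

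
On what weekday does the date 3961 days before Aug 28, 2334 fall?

Wednesday

First find the weekday of Aug 28, 2334. Doomsday rule: the anchor day for the 2300s is Wednesday. For year 34: 34÷12 = 2 r 10, and 10÷4 = 2, so 2+10+2 = 14.
Wednesday + 14 ≡ Wednesday — that's 2334's doomsday.
In August the doomsday date is Aug 8.
Aug 28 is 20 days after Aug 8; 20 mod 7 = 6, so Wednesday + 6 = Tuesday.
3961 mod 7 = 6, so 3961 days before a Tuesday is Tuesday − 6 = Wednesday.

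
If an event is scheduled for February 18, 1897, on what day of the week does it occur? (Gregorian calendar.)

Thursday

Doomsday rule: the anchor day for the 1800s is Friday. For year 97: 97÷12 = 8 r 1, and 1÷4 = 0, so 8+1+0 = 9.
Friday + 9 ≡ Sunday — that's 1897's doomsday.
In February the doomsday date is Feb 28 (1897 is not a leap year).
Feb 18 is 10 days before Feb 28; 10 mod 7 = 3, so Sunday − 3 = Thursday.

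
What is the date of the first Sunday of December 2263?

December 6, 2263

December 1, 2263 is a Tuesday.
The first Sunday is therefore December 6 (5 days later).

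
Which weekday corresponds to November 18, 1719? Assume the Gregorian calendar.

Doomsday rule: the anchor day for the 1700s is Sunday. For year 19: 19÷12 = 1 r 7, and 7÷4 = 1, so 1+7+1 = 9.
Sunday + 9 ≡ Tuesday — that's 1719's doomsday.
In November the doomsday date is Nov 7.
Nov 18 is 11 days after Nov 7; 11 mod 7 = 4, so Tuesday + 4 = Saturday.

Saturday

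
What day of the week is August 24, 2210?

Friday

Doomsday rule: the anchor day for the 2200s is Friday. For year 10: 10÷12 = 0 r 10, and 10÷4 = 2, so 0+10+2 = 12.
Friday + 12 ≡ Wednesday — that's 2210's doomsday.
In August the doomsday date is Aug 8.
Aug 24 is 16 days after Aug 8; 16 mod 7 = 2, so Wednesday + 2 = Friday.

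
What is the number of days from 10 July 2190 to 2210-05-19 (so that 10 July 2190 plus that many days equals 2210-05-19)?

7252

Jul 10, 2190 → Jul 10, 2191: 365 days.
Jul 10, 2191 → Jul 10, 2192: 366 days (Feb 29, 2192 is in that span).
Jul 10, 2192 → Jul 10, 2193: 365 days.
Jul 10, 2193 → Jul 10, 2194: 365 days.
Jul 10, 2194 → Jul 10, 2195: 365 days.
Jul 10, 2195 → Jul 10, 2196: 366 days (Feb 29, 2196 is in that span).
Jul 10, 2196 → Jul 10, 2197: 365 days.
Jul 10, 2197 → Jul 10, 2198: 365 days.
Jul 10, 2198 → Jul 10, 2199: 365 days.
Jul 10, 2199 → Jul 10, 2200: 365 days.
Jul 10, 2200 → Jul 10, 2201: 365 days.
Jul 10, 2201 → Jul 10, 2202: 365 days.
Jul 10, 2202 → Jul 10, 2203: 365 days.
Jul 10, 2203 → Jul 10, 2204: 366 days (Feb 29, 2204 is in that span).
Jul 10, 2204 → Jul 10, 2205: 365 days.
Jul 10, 2205 → Jul 10, 2206: 365 days.
Jul 10, 2206 → Jul 10, 2207: 365 days.
Jul 10, 2207 → Jul 10, 2208: 366 days (Feb 29, 2208 is in that span).
Jul 10, 2208 → Jul 10, 2209: 365 days.
Jul 10, 2209 → Aug 10, 2209: 31 days (July has 31).
Aug 10, 2209 → Sep 10, 2209: 31 days (August has 31).
Sep 10, 2209 → Oct 10, 2209: 30 days (September has 30).
Oct 10, 2209 → Nov 10, 2209: 31 days (October has 31).
Nov 10, 2209 → Dec 10, 2209: 30 days (November has 30).
Dec 10, 2209 → Jan 10, 2210: 31 days (December has 31).
Jan 10, 2210 → Feb 10, 2210: 31 days (January has 31).
Feb 10, 2210 → Mar 10, 2210: 28 days (February has 28).
Mar 10, 2210 → Apr 10, 2210: 31 days (March has 31).
Apr 10, 2210 → May 10, 2210: 30 days (April has 30).
May 10, 2210 → May 19, 2210: 9 days.
Total: 7252 days.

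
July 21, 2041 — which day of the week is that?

Sunday

Doomsday rule: the anchor day for the 2000s is Tuesday. For year 41: 41÷12 = 3 r 5, and 5÷4 = 1, so 3+5+1 = 9.
Tuesday + 9 ≡ Thursday — that's 2041's doomsday.
In July the doomsday date is Jul 11.
Jul 21 is 10 days after Jul 11; 10 mod 7 = 3, so Thursday + 3 = Sunday.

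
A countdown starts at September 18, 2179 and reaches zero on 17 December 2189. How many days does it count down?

Sep 18, 2179 → Sep 18, 2180: 366 days (Feb 29, 2180 is in that span).
Sep 18, 2180 → Sep 18, 2181: 365 days.
Sep 18, 2181 → Sep 18, 2182: 365 days.
Sep 18, 2182 → Sep 18, 2183: 365 days.
Sep 18, 2183 → Sep 18, 2184: 366 days (Feb 29, 2184 is in that span).
Sep 18, 2184 → Sep 18, 2185: 365 days.
Sep 18, 2185 → Sep 18, 2186: 365 days.
Sep 18, 2186 → Sep 18, 2187: 365 days.
Sep 18, 2187 → Sep 18, 2188: 366 days (Feb 29, 2188 is in that span).
Sep 18, 2188 → Sep 18, 2189: 365 days.
Sep 18, 2189 → Oct 18, 2189: 30 days (September has 30).
Oct 18, 2189 → Nov 18, 2189: 31 days (October has 31).
Nov 18, 2189 → Dec 17, 2189: 29 days.
Total: 3743 days.

3743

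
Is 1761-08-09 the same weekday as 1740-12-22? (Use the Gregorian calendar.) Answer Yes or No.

From Dec 22, 1740 to Aug 9, 1761 is 7535 days.
7535 mod 7 = 3, so they are different weekdays.
(Dec 22, 1740 is a Thursday; Aug 9, 1761 is a Sunday.)

No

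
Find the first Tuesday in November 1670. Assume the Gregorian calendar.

November 4, 1670

November 1, 1670 is a Saturday.
The first Tuesday is therefore November 4 (3 days later).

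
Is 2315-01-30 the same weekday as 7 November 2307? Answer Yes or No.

From Nov 7, 2307 to Jan 30, 2315 is 2641 days.
2641 mod 7 = 2, so they are different weekdays.
(Nov 7, 2307 is a Thursday; Jan 30, 2315 is a Saturday.)

No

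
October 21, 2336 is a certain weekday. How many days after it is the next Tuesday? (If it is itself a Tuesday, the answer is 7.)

Oct 21, 2336 is a Wednesday.
From Wednesday to the next Tuesday is 6 days.

6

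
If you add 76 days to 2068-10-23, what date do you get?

January 7, 2069

Oct has 31 days: +9 → Nov 1, 2068 (67 left).
Nov has 30 days: +30 → Dec 1, 2068 (37 left).
Dec has 31 days: +31 → Jan 1, 2069 (6 left).
+6 → Jan 7, 2069.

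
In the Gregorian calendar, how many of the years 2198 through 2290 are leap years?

22

Multiples of 4 in [2198,2290]: 23.
Of those, multiples of 100: 1 (not leap unless ÷400).
Multiples of 400: 0.
Leap years = 23 − 1 + 0 = 22.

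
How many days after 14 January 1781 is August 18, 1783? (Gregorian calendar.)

946

Jan 14, 1781 → Jan 14, 1782: 365 days.
Jan 14, 1782 → Jan 14, 1783: 365 days.
Jan 14, 1783 → Feb 14, 1783: 31 days (January has 31).
Feb 14, 1783 → Mar 14, 1783: 28 days (February has 28).
Mar 14, 1783 → Apr 14, 1783: 31 days (March has 31).
Apr 14, 1783 → May 14, 1783: 30 days (April has 30).
May 14, 1783 → Jun 14, 1783: 31 days (May has 31).
Jun 14, 1783 → Jul 14, 1783: 30 days (June has 30).
Jul 14, 1783 → Aug 14, 1783: 31 days (July has 31).
Aug 14, 1783 → Aug 18, 1783: 4 days.
Total: 946 days.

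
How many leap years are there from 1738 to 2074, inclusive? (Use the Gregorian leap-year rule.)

82

Multiples of 4 in [1738,2074]: 84.
Of those, multiples of 100: 3 (not leap unless ÷400).
Multiples of 400: 1.
Leap years = 84 − 3 + 1 = 82.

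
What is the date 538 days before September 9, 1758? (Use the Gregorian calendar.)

−365 (one year) → Sep 9, 1757 (173 left).
−9 → Aug 31, 1757 (end of Aug, 31 days; 164 left).
−31 → Jul 31, 1757 (end of Jul, 31 days; 133 left).
−31 → Jun 30, 1757 (end of Jun, 30 days; 102 left).
−30 → May 31, 1757 (end of May, 31 days; 72 left).
−31 → Apr 30, 1757 (end of Apr, 30 days; 41 left).
−30 → Mar 31, 1757 (end of Mar, 31 days; 11 left).
−11 → Mar 20, 1757.

March 20, 1757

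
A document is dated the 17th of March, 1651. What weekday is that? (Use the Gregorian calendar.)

Friday

Doomsday rule: the anchor day for the 1600s is Tuesday. For year 51: 51÷12 = 4 r 3, and 3÷4 = 0, so 4+3+0 = 7.
Tuesday + 7 ≡ Tuesday — that's 1651's doomsday.
In March the doomsday date is Mar 14.
Mar 17 is 3 days after Mar 14; 3 mod 7 = 3, so Tuesday + 3 = Friday.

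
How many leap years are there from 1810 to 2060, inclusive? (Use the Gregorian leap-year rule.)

62

Multiples of 4 in [1810,2060]: 63.
Of those, multiples of 100: 2 (not leap unless ÷400).
Multiples of 400: 1.
Leap years = 63 − 2 + 1 = 62.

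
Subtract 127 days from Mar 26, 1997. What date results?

−26 → Feb 28, 1997 (end of Feb, 28 days; 101 left).
−28 → Jan 31, 1997 (end of Jan, 31 days; 73 left).
−31 → Dec 31, 1996 (end of Dec, 31 days; 42 left).
−31 → Nov 30, 1996 (end of Nov, 30 days; 11 left).
−11 → Nov 19, 1996.

November 19, 1996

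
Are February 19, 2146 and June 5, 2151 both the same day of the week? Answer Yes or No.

From Feb 19, 2146 to Jun 5, 2151 is 1932 days.
1932 mod 7 = 0, so they are the same weekday.
(Feb 19, 2146 is a Saturday; Jun 5, 2151 is a Saturday.)

Yes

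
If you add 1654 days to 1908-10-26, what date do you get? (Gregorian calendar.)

+365 (one year) → Oct 26, 1909 (1289 left).
+365 (one year) → Oct 26, 1910 (924 left).
+365 (one year) → Oct 26, 1911 (559 left).
+366 (one year; includes Feb 29, 1912) → Oct 26, 1912 (193 left).
Oct has 31 days: +6 → Nov 1, 1912 (187 left).
Nov has 30 days: +30 → Dec 1, 1912 (157 left).
Dec has 31 days: +31 → Jan 1, 1913 (126 left).
Jan has 31 days: +31 → Feb 1, 1913 (95 left).
Feb has 28 days: +28 → Mar 1, 1913 (67 left).
Mar has 31 days: +31 → Apr 1, 1913 (36 left).
Apr has 30 days: +30 → May 1, 1913 (6 left).
+6 → May 7, 1913.

May 7, 1913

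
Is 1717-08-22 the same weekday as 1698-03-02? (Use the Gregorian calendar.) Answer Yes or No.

Yes

From Mar 2, 1698 to Aug 22, 1717 is 7112 days.
7112 mod 7 = 0, so they are the same weekday.
(Mar 2, 1698 is a Sunday; Aug 22, 1717 is a Sunday.)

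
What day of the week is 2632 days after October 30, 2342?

Friday

Oct 30, 2342 is a Friday.
2632 mod 7 = 0, so 2632 days after a Friday is Friday + 0 = Friday.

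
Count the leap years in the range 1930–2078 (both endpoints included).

Multiples of 4 in [1930,2078]: 37.
Of those, multiples of 100: 1 (not leap unless ÷400).
Multiples of 400: 1.
Leap years = 37 − 1 + 1 = 37.

37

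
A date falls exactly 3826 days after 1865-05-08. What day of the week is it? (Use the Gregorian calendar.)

First find the weekday of May 8, 1865. Doomsday rule: the anchor day for the 1800s is Friday. For year 65: 65÷12 = 5 r 5, and 5÷4 = 1, so 5+5+1 = 11.
Friday + 11 ≡ Tuesday — that's 1865's doomsday.
In May the doomsday date is May 9.
May 8 is 1 day before May 9; 1 mod 7 = 1, so Tuesday − 1 = Monday.
3826 mod 7 = 4, so 3826 days after a Monday is Monday + 4 = Friday.

Friday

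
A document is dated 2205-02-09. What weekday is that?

Doomsday rule: the anchor day for the 2200s is Friday. For year 05: 5÷12 = 0 r 5, and 5÷4 = 1, so 0+5+1 = 6.
Friday + 6 ≡ Thursday — that's 2205's doomsday.
In February the doomsday date is Feb 28 (2205 is not a leap year).
Feb 9 is 19 days before Feb 28; 19 mod 7 = 5, so Thursday − 5 = Saturday.

Saturday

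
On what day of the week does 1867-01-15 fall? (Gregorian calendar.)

Doomsday rule: the anchor day for the 1800s is Friday. For year 67: 67÷12 = 5 r 7, and 7÷4 = 1, so 5+7+1 = 13.
Friday + 13 ≡ Thursday — that's 1867's doomsday.
In January the doomsday date is Jan 3 (1867 is not a leap year).
Jan 15 is 12 days after Jan 3; 12 mod 7 = 5, so Thursday + 5 = Tuesday.

Tuesday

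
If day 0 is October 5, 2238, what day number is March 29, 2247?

Oct 5, 2238 → Oct 5, 2239: 365 days.
Oct 5, 2239 → Oct 5, 2240: 366 days (Feb 29, 2240 is in that span).
Oct 5, 2240 → Oct 5, 2241: 365 days.
Oct 5, 2241 → Oct 5, 2242: 365 days.
Oct 5, 2242 → Oct 5, 2243: 365 days.
Oct 5, 2243 → Oct 5, 2244: 366 days (Feb 29, 2244 is in that span).
Oct 5, 2244 → Oct 5, 2245: 365 days.
Oct 5, 2245 → Oct 5, 2246: 365 days.
Oct 5, 2246 → Nov 5, 2246: 31 days (October has 31).
Nov 5, 2246 → Dec 5, 2246: 30 days (November has 30).
Dec 5, 2246 → Jan 5, 2247: 31 days (December has 31).
Jan 5, 2247 → Feb 5, 2247: 31 days (January has 31).
Feb 5, 2247 → Mar 5, 2247: 28 days (February has 28).
Mar 5, 2247 → Mar 29, 2247: 24 days.
Total: 3097 days.

3097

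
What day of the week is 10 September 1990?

Monday

January 1, 1990 is a Monday.
Jan 1, 1990 → Feb 1, 1990: 31 days (January has 31).
Feb 1, 1990 → Mar 1, 1990: 28 days (February has 28).
Mar 1, 1990 → Apr 1, 1990: 31 days (March has 31).
Apr 1, 1990 → May 1, 1990: 30 days (April has 30).
May 1, 1990 → Jun 1, 1990: 31 days (May has 31).
Jun 1, 1990 → Jul 1, 1990: 30 days (June has 30).
Jul 1, 1990 → Aug 1, 1990: 31 days (July has 31).
Aug 1, 1990 → Sep 1, 1990: 31 days (August has 31).
Sep 1, 1990 → Sep 10, 1990: 9 days.
Total: 252 days.
252 mod 7 = 0, so Monday + 0 = Monday.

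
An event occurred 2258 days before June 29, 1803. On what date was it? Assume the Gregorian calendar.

−365 (one year) → Jun 29, 1802 (1893 left).
−365 (one year) → Jun 29, 1801 (1528 left).
−365 (one year) → Jun 29, 1800 (1163 left).
−365 (one year) → Jun 29, 1799 (798 left).
−365 (one year) → Jun 29, 1798 (433 left).
−365 (one year) → Jun 29, 1797 (68 left).
−29 → May 31, 1797 (end of May, 31 days; 39 left).
−31 → Apr 30, 1797 (end of Apr, 30 days; 8 left).
−8 → Apr 22, 1797.

April 22, 1797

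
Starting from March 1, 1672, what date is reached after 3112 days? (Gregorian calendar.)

+365 (one year) → Mar 1, 1673 (2747 left).
+365 (one year) → Mar 1, 1674 (2382 left).
+365 (one year) → Mar 1, 1675 (2017 left).
+366 (one year; includes Feb 29, 1676) → Mar 1, 1676 (1651 left).
+365 (one year) → Mar 1, 1677 (1286 left).
+365 (one year) → Mar 1, 1678 (921 left).
+365 (one year) → Mar 1, 1679 (556 left).
+366 (one year; includes Feb 29, 1680) → Mar 1, 1680 (190 left).
Mar has 31 days: +31 → Apr 1, 1680 (159 left).
Apr has 30 days: +30 → May 1, 1680 (129 left).
May has 31 days: +31 → Jun 1, 1680 (98 left).
Jun has 30 days: +30 → Jul 1, 1680 (68 left).
Jul has 31 days: +31 → Aug 1, 1680 (37 left).
Aug has 31 days: +31 → Sep 1, 1680 (6 left).
+6 → Sep 7, 1680.

September 7, 1680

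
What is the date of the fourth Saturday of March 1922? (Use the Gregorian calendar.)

March 1, 1922 is a Wednesday.
The first Saturday is therefore March 4 (3 days later).
The fourth Saturday is 4 + 3×7 = March 25.

March 25, 1922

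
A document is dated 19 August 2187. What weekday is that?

Doomsday rule: the anchor day for the 2100s is Sunday. For year 87: 87÷12 = 7 r 3, and 3÷4 = 0, so 7+3+0 = 10.
Sunday + 10 ≡ Wednesday — that's 2187's doomsday.
In August the doomsday date is Aug 8.
Aug 19 is 11 days after Aug 8; 11 mod 7 = 4, so Wednesday + 4 = Sunday.

Sunday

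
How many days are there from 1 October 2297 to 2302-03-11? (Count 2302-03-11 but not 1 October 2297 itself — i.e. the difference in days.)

1621

Oct 1, 2297 → Oct 1, 2298: 365 days.
Oct 1, 2298 → Oct 1, 2299: 365 days.
Oct 1, 2299 → Oct 1, 2300: 365 days.
Oct 1, 2300 → Oct 1, 2301: 365 days.
Oct 1, 2301 → Nov 1, 2301: 31 days (October has 31).
Nov 1, 2301 → Dec 1, 2301: 30 days (November has 30).
Dec 1, 2301 → Jan 1, 2302: 31 days (December has 31).
Jan 1, 2302 → Feb 1, 2302: 31 days (January has 31).
Feb 1, 2302 → Mar 1, 2302: 28 days (February has 28).
Mar 1, 2302 → Mar 11, 2302: 10 days.
Total: 1621 days.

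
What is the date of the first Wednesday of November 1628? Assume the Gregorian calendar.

November 1, 1628

November 1, 1628 is a Wednesday.
The first Wednesday is therefore November 1 (same day).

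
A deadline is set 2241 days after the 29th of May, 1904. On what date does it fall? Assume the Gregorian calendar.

+365 (one year) → May 29, 1905 (1876 left).
+365 (one year) → May 29, 1906 (1511 left).
+365 (one year) → May 29, 1907 (1146 left).
+366 (one year; includes Feb 29, 1908) → May 29, 1908 (780 left).
+365 (one year) → May 29, 1909 (415 left).
+365 (one year) → May 29, 1910 (50 left).
May has 31 days: +3 → Jun 1, 1910 (47 left).
Jun has 30 days: +30 → Jul 1, 1910 (17 left).
+17 → Jul 18, 1910.

July 18, 1910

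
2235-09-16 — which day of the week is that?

Doomsday rule: the anchor day for the 2200s is Friday. For year 35: 35÷12 = 2 r 11, and 11÷4 = 2, so 2+11+2 = 15.
Friday + 15 ≡ Saturday — that's 2235's doomsday.
In September the doomsday date is Sep 5.
Sep 16 is 11 days after Sep 5; 11 mod 7 = 4, so Saturday + 4 = Wednesday.

Wednesday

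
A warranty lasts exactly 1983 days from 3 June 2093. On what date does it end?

November 7, 2098

+365 (one year) → Jun 3, 2094 (1618 left).
+365 (one year) → Jun 3, 2095 (1253 left).
+366 (one year; includes Feb 29, 2096) → Jun 3, 2096 (887 left).
+365 (one year) → Jun 3, 2097 (522 left).
+365 (one year) → Jun 3, 2098 (157 left).
Jun has 30 days: +28 → Jul 1, 2098 (129 left).
Jul has 31 days: +31 → Aug 1, 2098 (98 left).
Aug has 31 days: +31 → Sep 1, 2098 (67 left).
Sep has 30 days: +30 → Oct 1, 2098 (37 left).
Oct has 31 days: +31 → Nov 1, 2098 (6 left).
+6 → Nov 7, 2098.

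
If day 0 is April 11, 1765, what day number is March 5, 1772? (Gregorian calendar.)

2520

Apr 11, 1765 → Apr 11, 1766: 365 days.
Apr 11, 1766 → Apr 11, 1767: 365 days.
Apr 11, 1767 → Apr 11, 1768: 366 days (Feb 29, 1768 is in that span).
Apr 11, 1768 → Apr 11, 1769: 365 days.
Apr 11, 1769 → Apr 11, 1770: 365 days.
Apr 11, 1770 → Apr 11, 1771: 365 days.
Apr 11, 1771 → May 11, 1771: 30 days (April has 30).
May 11, 1771 → Jun 11, 1771: 31 days (May has 31).
Jun 11, 1771 → Jul 11, 1771: 30 days (June has 30).
Jul 11, 1771 → Aug 11, 1771: 31 days (July has 31).
Aug 11, 1771 → Sep 11, 1771: 31 days (August has 31).
Sep 11, 1771 → Oct 11, 1771: 30 days (September has 30).
Oct 11, 1771 → Nov 11, 1771: 31 days (October has 31).
Nov 11, 1771 → Dec 11, 1771: 30 days (November has 30).
Dec 11, 1771 → Jan 11, 1772: 31 days (December has 31).
Jan 11, 1772 → Feb 11, 1772: 31 days (January has 31).
Feb 11, 1772 → Mar 5, 1772: 23 days.
Total: 2520 days.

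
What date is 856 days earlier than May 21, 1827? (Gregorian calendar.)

−365 (one year) → May 21, 1826 (491 left).
−365 (one year) → May 21, 1825 (126 left).
−21 → Apr 30, 1825 (end of Apr, 30 days; 105 left).
−30 → Mar 31, 1825 (end of Mar, 31 days; 75 left).
−31 → Feb 28, 1825 (end of Feb, 28 days; 44 left).
−28 → Jan 31, 1825 (end of Jan, 31 days; 16 left).
−16 → Jan 15, 1825.

January 15, 1825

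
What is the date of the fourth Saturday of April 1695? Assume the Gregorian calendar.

April 23, 1695

April 1, 1695 is a Friday.
The first Saturday is therefore April 2 (1 days later).
The fourth Saturday is 2 + 3×7 = April 23.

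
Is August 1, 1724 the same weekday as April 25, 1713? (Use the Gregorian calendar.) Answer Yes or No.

From Apr 25, 1713 to Aug 1, 1724 is 4116 days.
4116 mod 7 = 0, so they are the same weekday.
(Apr 25, 1713 is a Tuesday; Aug 1, 1724 is a Tuesday.)

Yes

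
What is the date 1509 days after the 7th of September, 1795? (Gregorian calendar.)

+366 (one year; includes Feb 29, 1796) → Sep 7, 1796 (1143 left).
+365 (one year) → Sep 7, 1797 (778 left).
+365 (one year) → Sep 7, 1798 (413 left).
+365 (one year) → Sep 7, 1799 (48 left).
Sep has 30 days: +24 → Oct 1, 1799 (24 left).
+24 → Oct 25, 1799.

October 25, 1799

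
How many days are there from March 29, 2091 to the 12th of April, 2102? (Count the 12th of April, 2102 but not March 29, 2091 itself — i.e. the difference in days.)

Mar 29, 2091 → Mar 29, 2092: 366 days (Feb 29, 2092 is in that span).
Mar 29, 2092 → Mar 29, 2093: 365 days.
Mar 29, 2093 → Mar 29, 2094: 365 days.
Mar 29, 2094 → Mar 29, 2095: 365 days.
Mar 29, 2095 → Mar 29, 2096: 366 days (Feb 29, 2096 is in that span).
Mar 29, 2096 → Mar 29, 2097: 365 days.
Mar 29, 2097 → Mar 29, 2098: 365 days.
Mar 29, 2098 → Mar 29, 2099: 365 days.
Mar 29, 2099 → Mar 29, 2100: 365 days.
Mar 29, 2100 → Mar 29, 2101: 365 days.
Mar 29, 2101 → Apr 29, 2101: 31 days (March has 31).
Apr 29, 2101 → May 29, 2101: 30 days (April has 30).
May 29, 2101 → Jun 29, 2101: 31 days (May has 31).
Jun 29, 2101 → Jul 29, 2101: 30 days (June has 30).
Jul 29, 2101 → Aug 29, 2101: 31 days (July has 31).
Aug 29, 2101 → Sep 29, 2101: 31 days (August has 31).
Sep 29, 2101 → Oct 29, 2101: 30 days (September has 30).
Oct 29, 2101 → Nov 29, 2101: 31 days (October has 31).
Nov 29, 2101 → Dec 29, 2101: 30 days (November has 30).
Dec 29, 2101 → Jan 29, 2102: 31 days (December has 31).
Jan 29, 2102 → Feb 28, 2102: 30 days (January has 31).
Feb 28, 2102 → Mar 28, 2102: 28 days (February has 28).
Mar 28, 2102 → Apr 12, 2102: 15 days.
Total: 4031 days.

4031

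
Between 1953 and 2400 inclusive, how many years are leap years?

109

Multiples of 4 in [1953,2400]: 112.
Of those, multiples of 100: 5 (not leap unless ÷400).
Multiples of 400: 2.
Leap years = 112 − 5 + 2 = 109.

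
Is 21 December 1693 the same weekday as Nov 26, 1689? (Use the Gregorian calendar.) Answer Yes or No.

No

From Nov 26, 1689 to Dec 21, 1693 is 1486 days.
1486 mod 7 = 2, so they are different weekdays.
(Nov 26, 1689 is a Saturday; Dec 21, 1693 is a Monday.)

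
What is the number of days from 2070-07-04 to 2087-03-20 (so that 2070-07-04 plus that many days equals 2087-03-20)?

6103

Jul 4, 2070 → Jul 4, 2071: 365 days.
Jul 4, 2071 → Jul 4, 2072: 366 days (Feb 29, 2072 is in that span).
Jul 4, 2072 → Jul 4, 2073: 365 days.
Jul 4, 2073 → Jul 4, 2074: 365 days.
Jul 4, 2074 → Jul 4, 2075: 365 days.
Jul 4, 2075 → Jul 4, 2076: 366 days (Feb 29, 2076 is in that span).
Jul 4, 2076 → Jul 4, 2077: 365 days.
Jul 4, 2077 → Jul 4, 2078: 365 days.
Jul 4, 2078 → Jul 4, 2079: 365 days.
Jul 4, 2079 → Jul 4, 2080: 366 days (Feb 29, 2080 is in that span).
Jul 4, 2080 → Jul 4, 2081: 365 days.
Jul 4, 2081 → Jul 4, 2082: 365 days.
Jul 4, 2082 → Jul 4, 2083: 365 days.
Jul 4, 2083 → Jul 4, 2084: 366 days (Feb 29, 2084 is in that span).
Jul 4, 2084 → Jul 4, 2085: 365 days.
Jul 4, 2085 → Jul 4, 2086: 365 days.
Jul 4, 2086 → Aug 4, 2086: 31 days (July has 31).
Aug 4, 2086 → Sep 4, 2086: 31 days (August has 31).
Sep 4, 2086 → Oct 4, 2086: 30 days (September has 30).
Oct 4, 2086 → Nov 4, 2086: 31 days (October has 31).
Nov 4, 2086 → Dec 4, 2086: 30 days (November has 30).
Dec 4, 2086 → Jan 4, 2087: 31 days (December has 31).
Jan 4, 2087 → Feb 4, 2087: 31 days (January has 31).
Feb 4, 2087 → Mar 4, 2087: 28 days (February has 28).
Mar 4, 2087 → Mar 20, 2087: 16 days.
Total: 6103 days.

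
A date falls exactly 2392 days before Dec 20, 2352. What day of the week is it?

Monday

Dec 20, 2352 is a Saturday.
2392 mod 7 = 5, so 2392 days before a Saturday is Saturday − 5 = Monday.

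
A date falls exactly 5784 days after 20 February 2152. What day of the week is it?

Tuesday

Feb 20, 2152 is a Sunday.
5784 mod 7 = 2, so 5784 days after a Sunday is Sunday + 2 = Tuesday.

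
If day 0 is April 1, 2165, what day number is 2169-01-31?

Apr 1, 2165 → Apr 1, 2166: 365 days.
Apr 1, 2166 → Apr 1, 2167: 365 days.
Apr 1, 2167 → Apr 1, 2168: 366 days (Feb 29, 2168 is in that span).
Apr 1, 2168 → May 1, 2168: 30 days (April has 30).
May 1, 2168 → Jun 1, 2168: 31 days (May has 31).
Jun 1, 2168 → Jul 1, 2168: 30 days (June has 30).
Jul 1, 2168 → Aug 1, 2168: 31 days (July has 31).
Aug 1, 2168 → Sep 1, 2168: 31 days (August has 31).
Sep 1, 2168 → Oct 1, 2168: 30 days (September has 30).
Oct 1, 2168 → Nov 1, 2168: 31 days (October has 31).
Nov 1, 2168 → Dec 1, 2168: 30 days (November has 30).
Dec 1, 2168 → Jan 1, 2169: 31 days (December has 31).
Jan 1, 2169 → Jan 31, 2169: 30 days.
Total: 1401 days.

1401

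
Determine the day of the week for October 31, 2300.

Doomsday rule: the anchor day for the 2300s is Wednesday. For year 00: 0÷12 = 0 r 0, and 0÷4 = 0, so 0+0+0 = 0.
Wednesday + 0 ≡ Wednesday — that's 2300's doomsday.
In October the doomsday date is Oct 10.
Oct 31 is 21 days after Oct 10; 21 mod 7 = 0, so Wednesday + 0 = Wednesday.

Wednesday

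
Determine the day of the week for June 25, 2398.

Doomsday rule: the anchor day for the 2300s is Wednesday. For year 98: 98÷12 = 8 r 2, and 2÷4 = 0, so 8+2+0 = 10.
Wednesday + 10 ≡ Saturday — that's 2398's doomsday.
In June the doomsday date is Jun 6.
Jun 25 is 19 days after Jun 6; 19 mod 7 = 5, so Saturday + 5 = Thursday.

Thursday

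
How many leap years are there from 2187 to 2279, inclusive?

22

Multiples of 4 in [2187,2279]: 23.
Of those, multiples of 100: 1 (not leap unless ÷400).
Multiples of 400: 0.
Leap years = 23 − 1 + 0 = 22.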